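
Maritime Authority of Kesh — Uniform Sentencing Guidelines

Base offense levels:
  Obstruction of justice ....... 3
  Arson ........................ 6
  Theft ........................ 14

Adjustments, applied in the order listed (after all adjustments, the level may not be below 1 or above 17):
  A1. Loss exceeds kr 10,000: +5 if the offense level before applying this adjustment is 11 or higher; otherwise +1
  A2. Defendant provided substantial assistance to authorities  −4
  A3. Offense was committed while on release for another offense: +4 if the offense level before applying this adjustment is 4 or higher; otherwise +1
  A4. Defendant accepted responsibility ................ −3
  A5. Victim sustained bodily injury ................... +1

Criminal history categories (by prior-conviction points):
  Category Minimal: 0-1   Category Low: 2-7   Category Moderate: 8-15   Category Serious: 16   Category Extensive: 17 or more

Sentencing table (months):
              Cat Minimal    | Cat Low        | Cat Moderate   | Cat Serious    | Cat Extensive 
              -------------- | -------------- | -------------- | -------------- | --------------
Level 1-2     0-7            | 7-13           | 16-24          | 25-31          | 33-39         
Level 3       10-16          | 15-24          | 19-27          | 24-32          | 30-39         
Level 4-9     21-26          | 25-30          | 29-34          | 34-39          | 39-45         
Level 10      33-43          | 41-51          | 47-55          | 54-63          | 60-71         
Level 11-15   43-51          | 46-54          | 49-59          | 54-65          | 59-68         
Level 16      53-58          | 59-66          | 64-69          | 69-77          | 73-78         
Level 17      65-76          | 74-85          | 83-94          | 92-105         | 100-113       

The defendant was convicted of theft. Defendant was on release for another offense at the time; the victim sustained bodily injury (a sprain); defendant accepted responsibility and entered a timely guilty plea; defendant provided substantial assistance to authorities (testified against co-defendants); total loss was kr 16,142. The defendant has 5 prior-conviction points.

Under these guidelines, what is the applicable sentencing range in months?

Base offense level for theft: 14.
A1 applies (level before this adjustment is 14 ≥ 11, so +5): 14 + 5 = 19.
A2 applies: 19 − 4 = 15.
A3 applies (level before this adjustment is 15 ≥ 4, so +4): 15 + 4 = 19.
A4 applies: 19 − 3 = 16.
A5 applies: 16 + 1 = 17.
Final offense level: 17.
Criminal history: 5 prior points → Category Low (2-7).
Level 17 falls in the 17 band.
Grid: Level 17 × Category Low = 74-85 months.

74-85 months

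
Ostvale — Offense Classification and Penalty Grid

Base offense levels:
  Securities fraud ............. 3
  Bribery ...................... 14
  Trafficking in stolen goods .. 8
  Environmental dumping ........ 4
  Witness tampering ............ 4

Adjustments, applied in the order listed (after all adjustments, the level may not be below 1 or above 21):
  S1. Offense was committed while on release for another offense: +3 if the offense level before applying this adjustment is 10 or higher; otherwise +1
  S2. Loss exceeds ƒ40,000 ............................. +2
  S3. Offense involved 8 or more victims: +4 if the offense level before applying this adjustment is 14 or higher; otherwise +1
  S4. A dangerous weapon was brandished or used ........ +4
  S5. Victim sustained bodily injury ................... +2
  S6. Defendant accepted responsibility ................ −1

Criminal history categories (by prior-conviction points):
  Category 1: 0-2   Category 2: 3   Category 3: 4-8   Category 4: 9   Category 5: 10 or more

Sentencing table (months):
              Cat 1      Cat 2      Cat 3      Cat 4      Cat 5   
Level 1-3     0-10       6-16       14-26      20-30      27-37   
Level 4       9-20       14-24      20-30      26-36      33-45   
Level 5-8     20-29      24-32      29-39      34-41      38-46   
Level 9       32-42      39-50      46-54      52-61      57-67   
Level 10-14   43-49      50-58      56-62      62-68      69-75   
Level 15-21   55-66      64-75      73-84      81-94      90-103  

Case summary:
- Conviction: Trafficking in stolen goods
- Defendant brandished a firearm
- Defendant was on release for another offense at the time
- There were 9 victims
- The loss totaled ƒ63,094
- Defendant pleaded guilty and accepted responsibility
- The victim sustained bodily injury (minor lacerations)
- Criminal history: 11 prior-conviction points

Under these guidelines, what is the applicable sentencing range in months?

90-103 months

Base offense level for trafficking in stolen goods: 8.
S1 applies (level before this adjustment is 8 < 10, so +1): 8 + 1 = 9.
S2 applies: 9 + 2 = 11.
S3 applies (level before this adjustment is 11 < 14, so +1): 11 + 1 = 12.
S4 applies: 12 + 4 = 16.
S5 applies: 16 + 2 = 18.
S6 applies: 18 − 1 = 17.
Final offense level: 17.
Criminal history: 11 prior points → Category 5 (10+).
Level 17 falls in the 15-21 band.
Grid: Level 15-21 × Category 5 = 90-103 months.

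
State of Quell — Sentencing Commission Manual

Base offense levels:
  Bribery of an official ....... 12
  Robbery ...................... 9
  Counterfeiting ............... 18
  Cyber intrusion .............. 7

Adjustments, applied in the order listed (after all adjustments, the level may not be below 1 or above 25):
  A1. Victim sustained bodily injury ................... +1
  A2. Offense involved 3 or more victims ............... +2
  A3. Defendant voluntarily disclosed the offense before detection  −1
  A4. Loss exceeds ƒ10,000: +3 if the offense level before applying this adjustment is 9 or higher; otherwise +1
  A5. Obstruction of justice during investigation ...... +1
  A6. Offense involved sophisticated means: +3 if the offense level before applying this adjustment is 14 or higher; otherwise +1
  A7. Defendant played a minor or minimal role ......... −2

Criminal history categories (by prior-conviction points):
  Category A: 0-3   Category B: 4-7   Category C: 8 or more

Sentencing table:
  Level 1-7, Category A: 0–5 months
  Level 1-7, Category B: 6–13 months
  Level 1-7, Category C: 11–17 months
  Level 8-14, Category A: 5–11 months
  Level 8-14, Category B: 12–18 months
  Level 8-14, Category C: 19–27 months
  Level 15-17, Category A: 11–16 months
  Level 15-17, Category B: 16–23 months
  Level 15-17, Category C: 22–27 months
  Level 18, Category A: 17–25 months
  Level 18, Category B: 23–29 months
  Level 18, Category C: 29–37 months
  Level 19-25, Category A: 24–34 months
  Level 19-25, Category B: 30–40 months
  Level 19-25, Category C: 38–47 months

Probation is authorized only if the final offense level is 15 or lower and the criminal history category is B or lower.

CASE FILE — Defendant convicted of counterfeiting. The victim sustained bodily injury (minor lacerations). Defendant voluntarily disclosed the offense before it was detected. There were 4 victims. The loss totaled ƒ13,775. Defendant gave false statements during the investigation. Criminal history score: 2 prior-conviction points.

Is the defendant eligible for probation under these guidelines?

Base offense level for counterfeiting: 18.
A1 applies: 18 + 1 = 19.
A2 applies: 19 + 2 = 21.
A3 applies: 21 − 1 = 20.
A4 applies (level before this adjustment is 20 ≥ 9, so +3): 20 + 3 = 23.
A5 applies: 23 + 1 = 24.
A6 does not apply.
A7 does not apply.
Final offense level: 24.
Criminal history: 2 prior points → Category A (0-3).
Level 24 falls in the 19-25 band.
Grid: Level 19-25 × Category A = 24-34 months.
Probation check: level 24 > 15 and category A ≤ B → not eligible.

No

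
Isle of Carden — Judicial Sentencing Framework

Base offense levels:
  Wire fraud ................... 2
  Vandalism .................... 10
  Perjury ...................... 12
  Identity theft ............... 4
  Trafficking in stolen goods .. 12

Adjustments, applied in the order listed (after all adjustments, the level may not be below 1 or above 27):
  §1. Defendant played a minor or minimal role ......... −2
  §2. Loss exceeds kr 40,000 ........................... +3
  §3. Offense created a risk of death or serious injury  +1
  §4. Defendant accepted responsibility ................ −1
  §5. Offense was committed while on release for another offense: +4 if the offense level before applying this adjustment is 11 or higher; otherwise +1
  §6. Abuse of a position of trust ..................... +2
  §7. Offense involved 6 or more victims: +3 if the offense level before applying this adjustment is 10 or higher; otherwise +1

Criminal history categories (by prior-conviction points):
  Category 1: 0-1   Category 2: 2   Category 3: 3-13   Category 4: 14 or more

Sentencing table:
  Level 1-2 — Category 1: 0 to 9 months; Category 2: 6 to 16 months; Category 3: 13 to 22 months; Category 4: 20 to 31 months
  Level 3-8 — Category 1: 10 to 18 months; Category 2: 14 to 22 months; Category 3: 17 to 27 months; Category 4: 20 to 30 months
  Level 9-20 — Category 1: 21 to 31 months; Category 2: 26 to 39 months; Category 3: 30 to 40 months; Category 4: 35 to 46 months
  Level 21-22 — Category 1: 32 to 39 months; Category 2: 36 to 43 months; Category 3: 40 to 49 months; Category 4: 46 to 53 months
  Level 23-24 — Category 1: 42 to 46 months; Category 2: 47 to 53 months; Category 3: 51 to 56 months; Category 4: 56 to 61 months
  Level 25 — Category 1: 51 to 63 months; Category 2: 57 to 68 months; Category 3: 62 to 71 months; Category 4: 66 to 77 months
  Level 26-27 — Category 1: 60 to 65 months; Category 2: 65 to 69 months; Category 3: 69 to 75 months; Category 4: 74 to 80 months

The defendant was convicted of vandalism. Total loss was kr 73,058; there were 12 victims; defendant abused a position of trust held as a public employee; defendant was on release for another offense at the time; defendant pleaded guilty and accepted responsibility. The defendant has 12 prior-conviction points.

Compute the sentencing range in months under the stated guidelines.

40-49 months

Base offense level for vandalism: 10.
§2 applies: 10 + 3 = 13.
§3 does not apply.
§4 applies: 13 − 1 = 12.
§5 applies (level before this adjustment is 12 ≥ 11, so +4): 12 + 4 = 16.
§6 applies: 16 + 2 = 18.
§7 applies (level before this adjustment is 18 ≥ 10, so +3): 18 + 3 = 21.
Final offense level: 21.
Criminal history: 12 prior points → Category 3 (3-13).
Level 21 falls in the 21-22 band.
Grid: Level 21-22 × Category 3 = 40-49 months.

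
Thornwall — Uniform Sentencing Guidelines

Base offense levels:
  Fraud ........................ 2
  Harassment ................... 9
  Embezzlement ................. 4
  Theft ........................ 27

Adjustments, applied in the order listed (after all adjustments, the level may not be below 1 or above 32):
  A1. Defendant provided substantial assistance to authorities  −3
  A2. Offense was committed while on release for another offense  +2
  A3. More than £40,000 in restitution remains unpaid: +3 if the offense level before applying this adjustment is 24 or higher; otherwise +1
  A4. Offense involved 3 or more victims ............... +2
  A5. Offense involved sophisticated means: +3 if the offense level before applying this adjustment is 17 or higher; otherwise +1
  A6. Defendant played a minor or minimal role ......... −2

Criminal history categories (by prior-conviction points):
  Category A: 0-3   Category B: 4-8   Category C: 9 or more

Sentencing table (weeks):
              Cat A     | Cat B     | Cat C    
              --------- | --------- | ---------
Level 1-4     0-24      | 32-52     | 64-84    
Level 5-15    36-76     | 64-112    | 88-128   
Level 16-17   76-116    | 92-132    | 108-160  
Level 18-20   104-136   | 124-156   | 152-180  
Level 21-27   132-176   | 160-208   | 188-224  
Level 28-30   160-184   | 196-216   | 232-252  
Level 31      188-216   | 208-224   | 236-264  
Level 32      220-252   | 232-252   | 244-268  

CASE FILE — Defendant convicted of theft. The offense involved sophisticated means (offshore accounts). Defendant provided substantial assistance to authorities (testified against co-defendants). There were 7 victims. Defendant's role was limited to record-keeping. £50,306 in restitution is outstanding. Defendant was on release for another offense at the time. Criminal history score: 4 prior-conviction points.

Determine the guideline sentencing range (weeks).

Base offense level for theft: 27.
A1 applies: 27 − 3 = 24.
A2 applies: 24 + 2 = 26.
A3 applies (level before this adjustment is 26 ≥ 24, so +3): 26 + 3 = 29.
A4 applies: 29 + 2 = 31.
A5 applies (level before this adjustment is 31 ≥ 17, so +3): 31 + 3 = 34.
A6 applies: 34 − 2 = 32.
Final offense level: 32.
Criminal history: 4 prior points → Category B (4-8).
Level 32 falls in the 32 band.
Grid: Level 32 × Category B = 232-252 weeks.

232-252 weeks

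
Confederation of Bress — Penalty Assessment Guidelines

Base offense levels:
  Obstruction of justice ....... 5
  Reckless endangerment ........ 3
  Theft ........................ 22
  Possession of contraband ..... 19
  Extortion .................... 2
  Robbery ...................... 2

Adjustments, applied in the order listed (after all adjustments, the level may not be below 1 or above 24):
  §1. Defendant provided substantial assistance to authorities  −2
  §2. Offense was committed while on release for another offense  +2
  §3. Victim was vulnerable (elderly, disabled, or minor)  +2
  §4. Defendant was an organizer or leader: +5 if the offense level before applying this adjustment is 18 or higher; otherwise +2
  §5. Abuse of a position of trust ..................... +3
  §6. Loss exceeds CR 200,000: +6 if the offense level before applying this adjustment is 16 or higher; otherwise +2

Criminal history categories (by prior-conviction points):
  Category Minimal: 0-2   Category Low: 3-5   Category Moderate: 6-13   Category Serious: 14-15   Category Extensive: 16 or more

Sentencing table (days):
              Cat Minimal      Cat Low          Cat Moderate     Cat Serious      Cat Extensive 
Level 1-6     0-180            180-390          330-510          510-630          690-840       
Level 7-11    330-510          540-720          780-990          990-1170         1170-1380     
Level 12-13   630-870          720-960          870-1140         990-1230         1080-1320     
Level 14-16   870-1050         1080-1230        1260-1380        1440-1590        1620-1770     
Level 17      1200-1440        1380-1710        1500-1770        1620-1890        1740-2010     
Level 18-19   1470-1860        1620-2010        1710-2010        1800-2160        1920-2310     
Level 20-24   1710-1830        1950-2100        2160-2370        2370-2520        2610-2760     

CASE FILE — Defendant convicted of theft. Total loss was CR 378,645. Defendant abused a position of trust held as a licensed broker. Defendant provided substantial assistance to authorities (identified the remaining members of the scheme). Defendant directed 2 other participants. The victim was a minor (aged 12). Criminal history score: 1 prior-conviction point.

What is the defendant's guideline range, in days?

Base offense level for theft: 22.
§1 applies: 22 − 2 = 20.
§2 does not apply.
§3 applies: 20 + 2 = 22.
§4 applies (level before this adjustment is 22 ≥ 18, so +5): 22 + 5 = 27.
§5 applies: 27 + 3 = 30.
§6 applies (level before this adjustment is 30 ≥ 16, so +6): 30 + 6 = 36.
Level 36 exceeds the maximum of 24; capped at 24.
Final offense level: 24.
Criminal history: 1 prior point → Category Minimal (0-2).
Level 24 falls in the 20-24 band.
Grid: Level 20-24 × Category Minimal = 1710-1830 days.

1710-1830 days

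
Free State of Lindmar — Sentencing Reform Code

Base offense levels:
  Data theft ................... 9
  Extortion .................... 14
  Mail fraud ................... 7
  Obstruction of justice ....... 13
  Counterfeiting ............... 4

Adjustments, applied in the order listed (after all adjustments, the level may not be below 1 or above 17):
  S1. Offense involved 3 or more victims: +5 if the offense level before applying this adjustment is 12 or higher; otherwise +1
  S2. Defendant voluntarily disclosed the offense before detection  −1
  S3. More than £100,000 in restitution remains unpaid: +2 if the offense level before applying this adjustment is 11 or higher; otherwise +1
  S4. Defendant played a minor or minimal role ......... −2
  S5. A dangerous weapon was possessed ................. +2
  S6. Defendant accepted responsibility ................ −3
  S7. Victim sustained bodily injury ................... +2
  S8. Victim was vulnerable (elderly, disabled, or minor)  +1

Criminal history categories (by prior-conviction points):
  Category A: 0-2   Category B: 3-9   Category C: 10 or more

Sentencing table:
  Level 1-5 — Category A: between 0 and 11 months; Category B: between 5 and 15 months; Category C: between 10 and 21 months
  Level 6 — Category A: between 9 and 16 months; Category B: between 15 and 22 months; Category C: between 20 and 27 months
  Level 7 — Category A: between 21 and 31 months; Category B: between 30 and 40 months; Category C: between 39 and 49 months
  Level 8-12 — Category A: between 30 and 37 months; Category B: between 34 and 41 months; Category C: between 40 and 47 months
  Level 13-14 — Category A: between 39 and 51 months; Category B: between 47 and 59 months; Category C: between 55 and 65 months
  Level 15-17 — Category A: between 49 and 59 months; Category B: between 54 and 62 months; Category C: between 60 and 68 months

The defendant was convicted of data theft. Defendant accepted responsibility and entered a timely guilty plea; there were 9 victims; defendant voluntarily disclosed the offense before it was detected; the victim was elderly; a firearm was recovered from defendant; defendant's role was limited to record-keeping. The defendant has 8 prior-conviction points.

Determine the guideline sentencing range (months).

30-40 months

Base offense level for data theft: 9.
S1 applies (level before this adjustment is 9 < 12, so +1): 9 + 1 = 10.
S2 applies: 10 − 1 = 9.
S3 does not apply.
S4 applies: 9 − 2 = 7.
S5 applies: 7 + 2 = 9.
S6 applies: 9 − 3 = 6.
S8 applies: 6 + 1 = 7.
Final offense level: 7.
Criminal history: 8 prior points → Category B (3-9).
Level 7 falls in the 7 band.
Grid: Level 7 × Category B = 30-40 months.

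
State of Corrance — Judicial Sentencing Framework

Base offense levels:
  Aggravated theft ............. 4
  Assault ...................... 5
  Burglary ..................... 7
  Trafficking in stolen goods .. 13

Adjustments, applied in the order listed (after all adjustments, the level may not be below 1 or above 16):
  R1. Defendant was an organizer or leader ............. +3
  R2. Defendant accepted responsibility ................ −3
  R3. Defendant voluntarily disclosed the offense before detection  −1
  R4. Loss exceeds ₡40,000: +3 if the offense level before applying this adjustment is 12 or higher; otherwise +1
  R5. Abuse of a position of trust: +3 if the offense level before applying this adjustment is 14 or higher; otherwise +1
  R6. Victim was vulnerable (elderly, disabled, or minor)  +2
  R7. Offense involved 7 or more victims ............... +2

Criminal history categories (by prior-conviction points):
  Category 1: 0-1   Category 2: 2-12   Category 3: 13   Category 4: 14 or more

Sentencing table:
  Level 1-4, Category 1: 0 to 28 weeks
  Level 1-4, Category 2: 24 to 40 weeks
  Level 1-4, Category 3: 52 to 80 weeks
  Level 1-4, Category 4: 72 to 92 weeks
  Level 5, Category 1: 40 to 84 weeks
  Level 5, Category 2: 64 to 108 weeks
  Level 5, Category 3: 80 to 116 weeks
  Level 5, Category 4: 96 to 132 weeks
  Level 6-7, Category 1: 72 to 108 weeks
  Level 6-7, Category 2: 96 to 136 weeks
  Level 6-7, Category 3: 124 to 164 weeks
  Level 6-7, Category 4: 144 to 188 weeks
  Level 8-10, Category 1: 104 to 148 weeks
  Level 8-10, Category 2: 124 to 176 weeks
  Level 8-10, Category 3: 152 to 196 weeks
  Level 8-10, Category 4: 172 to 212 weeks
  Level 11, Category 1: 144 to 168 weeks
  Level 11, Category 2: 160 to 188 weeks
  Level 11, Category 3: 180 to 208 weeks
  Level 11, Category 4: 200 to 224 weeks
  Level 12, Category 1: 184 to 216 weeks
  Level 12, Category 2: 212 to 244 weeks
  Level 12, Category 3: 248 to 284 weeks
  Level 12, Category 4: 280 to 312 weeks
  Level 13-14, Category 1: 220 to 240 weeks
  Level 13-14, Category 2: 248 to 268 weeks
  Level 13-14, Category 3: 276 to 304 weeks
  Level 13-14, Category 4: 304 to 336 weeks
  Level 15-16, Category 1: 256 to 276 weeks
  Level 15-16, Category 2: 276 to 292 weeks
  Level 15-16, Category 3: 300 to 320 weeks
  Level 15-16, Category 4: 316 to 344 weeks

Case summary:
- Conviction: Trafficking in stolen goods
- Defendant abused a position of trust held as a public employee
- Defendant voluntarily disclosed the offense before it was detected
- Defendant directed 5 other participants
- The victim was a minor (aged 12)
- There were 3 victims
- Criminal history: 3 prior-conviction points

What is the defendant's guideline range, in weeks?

Base offense level for trafficking in stolen goods: 13.
R1 applies: 13 + 3 = 16.
R3 applies: 16 − 1 = 15.
R5 applies (level before this adjustment is 15 ≥ 14, so +3): 15 + 3 = 18.
R6 applies: 18 + 2 = 20.
Level 20 exceeds the maximum of 16; capped at 16.
Final offense level: 16.
Criminal history: 3 prior points → Category 2 (2-12).
Level 16 falls in the 15-16 band.
Grid: Level 15-16 × Category 2 = 276-292 weeks.

276-292 weeks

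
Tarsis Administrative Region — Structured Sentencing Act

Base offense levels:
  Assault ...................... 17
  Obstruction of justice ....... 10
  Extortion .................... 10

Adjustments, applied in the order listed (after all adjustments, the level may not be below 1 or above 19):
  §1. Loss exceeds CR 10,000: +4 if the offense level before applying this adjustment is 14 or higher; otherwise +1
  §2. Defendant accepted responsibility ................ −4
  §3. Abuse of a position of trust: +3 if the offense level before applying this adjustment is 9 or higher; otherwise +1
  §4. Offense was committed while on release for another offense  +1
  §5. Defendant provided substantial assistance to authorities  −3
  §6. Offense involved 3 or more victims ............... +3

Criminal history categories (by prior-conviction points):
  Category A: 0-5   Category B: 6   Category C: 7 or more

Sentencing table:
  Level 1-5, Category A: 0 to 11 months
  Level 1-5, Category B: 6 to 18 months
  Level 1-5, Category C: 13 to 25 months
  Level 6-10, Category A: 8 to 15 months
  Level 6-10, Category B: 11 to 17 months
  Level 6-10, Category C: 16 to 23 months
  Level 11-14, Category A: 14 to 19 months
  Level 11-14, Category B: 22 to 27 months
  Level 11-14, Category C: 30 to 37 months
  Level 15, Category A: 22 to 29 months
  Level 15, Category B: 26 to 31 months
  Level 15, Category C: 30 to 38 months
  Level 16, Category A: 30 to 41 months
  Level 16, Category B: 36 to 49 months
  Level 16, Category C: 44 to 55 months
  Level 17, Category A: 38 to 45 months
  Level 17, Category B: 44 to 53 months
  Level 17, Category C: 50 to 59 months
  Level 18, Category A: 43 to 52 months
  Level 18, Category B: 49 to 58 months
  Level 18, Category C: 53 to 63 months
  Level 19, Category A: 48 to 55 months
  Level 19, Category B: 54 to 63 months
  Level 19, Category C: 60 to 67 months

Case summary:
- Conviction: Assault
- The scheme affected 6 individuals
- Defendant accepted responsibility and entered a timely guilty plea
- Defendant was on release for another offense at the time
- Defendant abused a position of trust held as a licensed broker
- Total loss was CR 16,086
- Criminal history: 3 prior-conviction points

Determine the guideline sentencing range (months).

Base offense level for assault: 17.
§1 applies (level before this adjustment is 17 ≥ 14, so +4): 17 + 4 = 21.
§2 applies: 21 − 4 = 17.
§3 applies (level before this adjustment is 17 ≥ 9, so +3): 17 + 3 = 20.
§4 applies: 20 + 1 = 21.
§6 applies: 21 + 3 = 24.
Level 24 exceeds the maximum of 19; capped at 19.
Final offense level: 19.
Criminal history: 3 prior points → Category A (0-5).
Level 19 falls in the 19 band.
Grid: Level 19 × Category A = 48-55 months.

48-55 months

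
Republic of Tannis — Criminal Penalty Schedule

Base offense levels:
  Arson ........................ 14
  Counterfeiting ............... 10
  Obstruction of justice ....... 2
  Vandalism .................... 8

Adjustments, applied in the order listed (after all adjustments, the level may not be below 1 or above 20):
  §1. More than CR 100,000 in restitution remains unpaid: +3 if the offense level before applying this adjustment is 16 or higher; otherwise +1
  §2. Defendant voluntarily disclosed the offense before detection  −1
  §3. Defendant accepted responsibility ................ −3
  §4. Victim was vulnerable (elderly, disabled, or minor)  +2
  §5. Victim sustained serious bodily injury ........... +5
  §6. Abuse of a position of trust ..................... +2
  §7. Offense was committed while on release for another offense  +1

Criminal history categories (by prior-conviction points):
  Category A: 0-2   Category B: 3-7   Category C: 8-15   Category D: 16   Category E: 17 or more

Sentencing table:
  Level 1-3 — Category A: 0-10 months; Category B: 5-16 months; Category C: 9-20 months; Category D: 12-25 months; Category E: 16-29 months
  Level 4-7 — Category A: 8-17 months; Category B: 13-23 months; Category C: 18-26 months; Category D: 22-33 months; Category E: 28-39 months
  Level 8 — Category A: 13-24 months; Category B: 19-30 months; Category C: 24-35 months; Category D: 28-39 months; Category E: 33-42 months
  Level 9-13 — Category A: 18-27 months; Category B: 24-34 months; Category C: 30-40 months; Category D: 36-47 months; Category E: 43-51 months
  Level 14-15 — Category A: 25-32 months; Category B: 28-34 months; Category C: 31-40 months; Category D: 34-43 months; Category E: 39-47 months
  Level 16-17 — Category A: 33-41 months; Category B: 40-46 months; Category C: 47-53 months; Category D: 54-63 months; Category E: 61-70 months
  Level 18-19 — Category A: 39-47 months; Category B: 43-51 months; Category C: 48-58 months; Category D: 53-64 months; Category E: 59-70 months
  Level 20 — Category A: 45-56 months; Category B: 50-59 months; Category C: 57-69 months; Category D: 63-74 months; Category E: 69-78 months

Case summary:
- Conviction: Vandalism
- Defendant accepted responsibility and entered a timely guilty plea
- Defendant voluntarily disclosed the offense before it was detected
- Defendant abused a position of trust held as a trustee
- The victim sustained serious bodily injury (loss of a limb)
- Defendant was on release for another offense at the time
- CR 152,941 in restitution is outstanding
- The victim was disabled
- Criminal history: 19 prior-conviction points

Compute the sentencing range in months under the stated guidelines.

39-47 months

Base offense level for vandalism: 8.
§1 applies (level before this adjustment is 8 < 16, so +1): 8 + 1 = 9.
§2 applies: 9 − 1 = 8.
§3 applies: 8 − 3 = 5.
§4 applies: 5 + 2 = 7.
§5 applies: 7 + 5 = 12.
§6 applies: 12 + 2 = 14.
§7 applies: 14 + 1 = 15.
Final offense level: 15.
Criminal history: 19 prior points → Category E (17+).
Level 15 falls in the 14-15 band.
Grid: Level 14-15 × Category E = 39-47 months.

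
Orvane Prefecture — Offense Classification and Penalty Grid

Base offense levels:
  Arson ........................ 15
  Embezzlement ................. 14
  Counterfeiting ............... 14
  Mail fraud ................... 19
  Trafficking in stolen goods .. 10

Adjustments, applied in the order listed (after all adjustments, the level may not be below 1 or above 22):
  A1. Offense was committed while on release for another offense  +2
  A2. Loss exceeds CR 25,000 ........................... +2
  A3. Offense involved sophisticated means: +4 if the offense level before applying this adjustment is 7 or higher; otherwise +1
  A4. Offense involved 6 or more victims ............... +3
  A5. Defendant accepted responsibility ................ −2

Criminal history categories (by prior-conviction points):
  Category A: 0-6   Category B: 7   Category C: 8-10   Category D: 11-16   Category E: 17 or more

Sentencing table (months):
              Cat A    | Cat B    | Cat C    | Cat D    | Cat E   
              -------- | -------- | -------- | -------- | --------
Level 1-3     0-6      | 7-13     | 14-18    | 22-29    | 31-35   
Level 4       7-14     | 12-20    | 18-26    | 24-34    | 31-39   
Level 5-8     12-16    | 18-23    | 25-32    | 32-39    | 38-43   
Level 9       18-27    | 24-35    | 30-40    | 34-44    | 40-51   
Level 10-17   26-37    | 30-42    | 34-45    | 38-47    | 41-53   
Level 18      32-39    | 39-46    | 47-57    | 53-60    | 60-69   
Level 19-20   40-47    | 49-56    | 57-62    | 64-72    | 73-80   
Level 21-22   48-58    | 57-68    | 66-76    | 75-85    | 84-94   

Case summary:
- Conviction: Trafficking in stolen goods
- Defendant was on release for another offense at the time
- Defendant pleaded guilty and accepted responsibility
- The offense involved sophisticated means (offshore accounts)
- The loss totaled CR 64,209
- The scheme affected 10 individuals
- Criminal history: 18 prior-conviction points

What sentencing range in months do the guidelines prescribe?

73-80 months

Base offense level for trafficking in stolen goods: 10.
A1 applies: 10 + 2 = 12.
A2 applies: 12 + 2 = 14.
A3 applies (level before this adjustment is 14 ≥ 7, so +4): 14 + 4 = 18.
A4 applies: 18 + 3 = 21.
A5 applies: 21 − 2 = 19.
Final offense level: 19.
Criminal history: 18 prior points → Category E (17+).
Level 19 falls in the 19-20 band.
Grid: Level 19-20 × Category E = 73-80 months.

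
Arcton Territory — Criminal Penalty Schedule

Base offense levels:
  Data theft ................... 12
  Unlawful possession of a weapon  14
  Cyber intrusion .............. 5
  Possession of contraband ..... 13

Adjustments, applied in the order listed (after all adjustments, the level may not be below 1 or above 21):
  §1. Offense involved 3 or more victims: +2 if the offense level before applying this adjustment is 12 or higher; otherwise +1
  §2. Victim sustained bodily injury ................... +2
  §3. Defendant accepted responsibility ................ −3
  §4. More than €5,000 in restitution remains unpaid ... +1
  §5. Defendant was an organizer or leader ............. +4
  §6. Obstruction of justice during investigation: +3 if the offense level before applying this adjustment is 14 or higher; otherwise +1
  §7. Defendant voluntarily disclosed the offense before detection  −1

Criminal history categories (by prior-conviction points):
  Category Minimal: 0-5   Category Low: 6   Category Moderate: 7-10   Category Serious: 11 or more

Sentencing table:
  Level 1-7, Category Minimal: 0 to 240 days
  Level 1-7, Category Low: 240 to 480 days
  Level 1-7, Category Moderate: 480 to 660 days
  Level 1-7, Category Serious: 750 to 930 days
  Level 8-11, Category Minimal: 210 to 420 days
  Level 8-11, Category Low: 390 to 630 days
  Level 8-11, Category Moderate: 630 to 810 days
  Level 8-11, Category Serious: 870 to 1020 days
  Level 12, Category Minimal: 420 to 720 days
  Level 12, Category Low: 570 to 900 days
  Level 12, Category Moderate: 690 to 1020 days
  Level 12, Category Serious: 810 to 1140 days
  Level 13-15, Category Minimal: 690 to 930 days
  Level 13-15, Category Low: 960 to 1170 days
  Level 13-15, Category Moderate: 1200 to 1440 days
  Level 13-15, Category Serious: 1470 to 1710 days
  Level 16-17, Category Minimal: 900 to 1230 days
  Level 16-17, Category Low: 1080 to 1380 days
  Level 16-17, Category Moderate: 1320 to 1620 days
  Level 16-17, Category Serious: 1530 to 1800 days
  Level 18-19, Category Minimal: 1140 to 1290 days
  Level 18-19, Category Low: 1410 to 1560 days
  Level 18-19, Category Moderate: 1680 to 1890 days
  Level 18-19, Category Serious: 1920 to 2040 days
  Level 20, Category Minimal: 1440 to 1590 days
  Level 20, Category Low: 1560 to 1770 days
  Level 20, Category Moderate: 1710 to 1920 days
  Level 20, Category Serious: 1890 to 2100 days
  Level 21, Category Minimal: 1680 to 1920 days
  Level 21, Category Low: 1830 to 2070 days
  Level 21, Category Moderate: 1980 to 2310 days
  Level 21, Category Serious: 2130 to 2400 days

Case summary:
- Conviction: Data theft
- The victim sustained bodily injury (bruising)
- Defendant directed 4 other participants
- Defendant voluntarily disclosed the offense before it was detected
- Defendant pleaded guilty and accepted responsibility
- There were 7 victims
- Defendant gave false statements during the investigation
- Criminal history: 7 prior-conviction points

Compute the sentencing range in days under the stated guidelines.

Base offense level for data theft: 12.
§1 applies (level before this adjustment is 12 ≥ 12, so +2): 12 + 2 = 14.
§2 applies: 14 + 2 = 16.
§3 applies: 16 − 3 = 13.
§5 applies: 13 + 4 = 17.
§6 applies (level before this adjustment is 17 ≥ 14, so +3): 17 + 3 = 20.
§7 applies: 20 − 1 = 19.
Final offense level: 19.
Criminal history: 7 prior points → Category Moderate (7-10).
Level 19 falls in the 18-19 band.
Grid: Level 18-19 × Category Moderate = 1680-1890 days.

1680-1890 days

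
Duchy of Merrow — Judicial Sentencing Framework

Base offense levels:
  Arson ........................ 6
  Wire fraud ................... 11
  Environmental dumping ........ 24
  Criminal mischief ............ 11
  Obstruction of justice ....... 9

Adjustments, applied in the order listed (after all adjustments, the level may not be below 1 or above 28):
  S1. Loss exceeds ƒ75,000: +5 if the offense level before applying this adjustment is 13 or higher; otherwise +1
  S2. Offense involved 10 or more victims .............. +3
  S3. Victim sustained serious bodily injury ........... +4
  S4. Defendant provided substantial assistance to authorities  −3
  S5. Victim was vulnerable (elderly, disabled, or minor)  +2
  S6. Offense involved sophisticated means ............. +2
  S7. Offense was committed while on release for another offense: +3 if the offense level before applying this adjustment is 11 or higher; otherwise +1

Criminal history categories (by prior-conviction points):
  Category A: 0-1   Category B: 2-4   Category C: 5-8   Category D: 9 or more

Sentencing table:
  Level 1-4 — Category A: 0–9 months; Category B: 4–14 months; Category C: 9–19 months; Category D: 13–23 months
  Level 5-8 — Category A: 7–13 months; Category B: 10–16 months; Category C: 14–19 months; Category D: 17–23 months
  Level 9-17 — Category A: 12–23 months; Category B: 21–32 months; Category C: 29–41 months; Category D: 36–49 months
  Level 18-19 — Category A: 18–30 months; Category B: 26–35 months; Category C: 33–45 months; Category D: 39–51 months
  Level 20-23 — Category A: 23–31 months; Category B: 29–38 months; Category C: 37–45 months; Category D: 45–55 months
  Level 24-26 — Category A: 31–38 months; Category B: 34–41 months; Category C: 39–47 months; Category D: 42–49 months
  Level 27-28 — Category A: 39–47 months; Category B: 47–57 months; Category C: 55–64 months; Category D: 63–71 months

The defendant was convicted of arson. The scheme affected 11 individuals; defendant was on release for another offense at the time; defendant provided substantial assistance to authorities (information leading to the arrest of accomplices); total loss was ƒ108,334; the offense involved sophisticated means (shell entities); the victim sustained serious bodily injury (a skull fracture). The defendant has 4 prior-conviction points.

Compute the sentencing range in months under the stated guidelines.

Base offense level for arson: 6.
S1 applies (level before this adjustment is 6 < 13, so +1): 6 + 1 = 7.
S2 applies: 7 + 3 = 10.
S3 applies: 10 + 4 = 14.
S4 applies: 14 − 3 = 11.
S6 applies: 11 + 2 = 13.
S7 applies (level before this adjustment is 13 ≥ 11, so +3): 13 + 3 = 16.
Final offense level: 16.
Criminal history: 4 prior points → Category B (2-4).
Level 16 falls in the 9-17 band.
Grid: Level 9-17 × Category B = 21-32 months.

21-32 months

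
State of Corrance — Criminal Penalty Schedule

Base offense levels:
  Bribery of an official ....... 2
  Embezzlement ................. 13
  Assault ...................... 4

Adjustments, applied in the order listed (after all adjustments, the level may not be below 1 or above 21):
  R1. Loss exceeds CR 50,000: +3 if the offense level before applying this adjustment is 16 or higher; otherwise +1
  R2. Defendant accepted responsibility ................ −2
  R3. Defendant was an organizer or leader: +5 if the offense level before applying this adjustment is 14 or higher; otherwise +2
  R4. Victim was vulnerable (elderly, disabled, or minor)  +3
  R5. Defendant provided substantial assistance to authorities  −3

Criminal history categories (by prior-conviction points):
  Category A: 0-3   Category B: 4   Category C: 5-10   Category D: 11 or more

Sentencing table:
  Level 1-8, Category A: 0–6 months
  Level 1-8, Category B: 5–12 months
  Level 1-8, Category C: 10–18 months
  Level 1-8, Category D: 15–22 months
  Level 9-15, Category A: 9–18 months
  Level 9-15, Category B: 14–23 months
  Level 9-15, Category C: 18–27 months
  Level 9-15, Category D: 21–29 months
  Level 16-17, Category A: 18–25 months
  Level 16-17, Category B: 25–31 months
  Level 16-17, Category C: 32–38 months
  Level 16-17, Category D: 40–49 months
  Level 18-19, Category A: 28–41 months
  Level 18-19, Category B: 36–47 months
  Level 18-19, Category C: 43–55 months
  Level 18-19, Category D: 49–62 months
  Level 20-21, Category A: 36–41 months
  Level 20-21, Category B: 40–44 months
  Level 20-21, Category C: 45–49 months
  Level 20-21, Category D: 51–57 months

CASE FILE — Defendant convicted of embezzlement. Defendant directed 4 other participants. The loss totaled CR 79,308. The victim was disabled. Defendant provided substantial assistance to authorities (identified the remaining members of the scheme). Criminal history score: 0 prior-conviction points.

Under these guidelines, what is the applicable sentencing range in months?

28-41 months

Base offense level for embezzlement: 13.
R1 applies (level before this adjustment is 13 < 16, so +1): 13 + 1 = 14.
R2 does not apply.
R3 applies (level before this adjustment is 14 ≥ 14, so +5): 14 + 5 = 19.
R4 applies: 19 + 3 = 22.
R5 applies: 22 − 3 = 19.
Final offense level: 19.
Criminal history: 0 prior points → Category A (0-3).
Level 19 falls in the 18-19 band.
Grid: Level 18-19 × Category A = 28-41 months.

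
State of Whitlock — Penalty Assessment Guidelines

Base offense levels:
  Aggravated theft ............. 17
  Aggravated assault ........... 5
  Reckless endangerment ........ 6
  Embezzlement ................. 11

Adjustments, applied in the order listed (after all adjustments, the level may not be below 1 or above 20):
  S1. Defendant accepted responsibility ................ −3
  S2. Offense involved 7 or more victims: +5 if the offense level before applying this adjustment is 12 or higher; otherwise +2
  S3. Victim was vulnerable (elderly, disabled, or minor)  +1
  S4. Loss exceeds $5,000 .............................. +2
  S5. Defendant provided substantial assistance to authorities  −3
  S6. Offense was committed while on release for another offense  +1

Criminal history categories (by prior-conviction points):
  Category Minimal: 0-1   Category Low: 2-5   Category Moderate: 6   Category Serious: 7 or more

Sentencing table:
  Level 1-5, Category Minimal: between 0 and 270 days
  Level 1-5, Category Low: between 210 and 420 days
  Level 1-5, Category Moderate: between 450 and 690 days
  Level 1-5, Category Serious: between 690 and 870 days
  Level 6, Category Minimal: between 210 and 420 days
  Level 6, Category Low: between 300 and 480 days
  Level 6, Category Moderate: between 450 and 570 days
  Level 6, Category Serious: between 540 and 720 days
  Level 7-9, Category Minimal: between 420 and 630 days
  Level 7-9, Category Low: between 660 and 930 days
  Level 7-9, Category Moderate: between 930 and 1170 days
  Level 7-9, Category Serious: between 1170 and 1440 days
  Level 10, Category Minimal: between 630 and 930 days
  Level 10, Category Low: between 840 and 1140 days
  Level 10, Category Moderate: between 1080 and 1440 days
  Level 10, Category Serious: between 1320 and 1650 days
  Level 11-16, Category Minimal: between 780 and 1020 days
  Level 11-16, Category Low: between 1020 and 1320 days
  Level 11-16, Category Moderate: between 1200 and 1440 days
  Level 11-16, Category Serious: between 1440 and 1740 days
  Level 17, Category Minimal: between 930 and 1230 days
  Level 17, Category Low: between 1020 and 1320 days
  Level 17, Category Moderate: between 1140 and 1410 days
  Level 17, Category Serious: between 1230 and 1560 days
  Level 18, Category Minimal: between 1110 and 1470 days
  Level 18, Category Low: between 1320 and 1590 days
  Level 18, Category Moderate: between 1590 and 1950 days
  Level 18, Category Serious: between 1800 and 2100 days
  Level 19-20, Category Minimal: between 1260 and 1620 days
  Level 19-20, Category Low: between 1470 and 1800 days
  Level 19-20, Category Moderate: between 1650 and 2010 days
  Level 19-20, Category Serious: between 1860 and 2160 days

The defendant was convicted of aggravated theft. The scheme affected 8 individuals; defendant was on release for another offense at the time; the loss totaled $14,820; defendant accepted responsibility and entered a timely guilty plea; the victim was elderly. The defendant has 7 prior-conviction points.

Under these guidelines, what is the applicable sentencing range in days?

1860-2160 days

Base offense level for aggravated theft: 17.
S1 applies: 17 − 3 = 14.
S2 applies (level before this adjustment is 14 ≥ 12, so +5): 14 + 5 = 19.
S3 applies: 19 + 1 = 20.
S4 applies: 20 + 2 = 22.
S5 does not apply.
S6 applies: 22 + 1 = 23.
Level 23 exceeds the maximum of 20; capped at 20.
Final offense level: 20.
Criminal history: 7 prior points → Category Serious (7+).
Level 20 falls in the 19-20 band.
Grid: Level 19-20 × Category Serious = 1860-2160 days.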